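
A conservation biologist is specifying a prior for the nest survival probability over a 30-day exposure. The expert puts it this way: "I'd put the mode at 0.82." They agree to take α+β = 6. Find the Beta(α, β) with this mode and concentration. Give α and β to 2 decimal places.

α = 4.28, β = 1.72

For α,β > 1 the Beta mode is (α−1)/(α+β−2). With α+β = 6, the mode is (α−1)/4.
Set (α−1)/4 = 0.82 → α = 1 + 0.82·4 = 4.28.
β = 6 − α = 1.72.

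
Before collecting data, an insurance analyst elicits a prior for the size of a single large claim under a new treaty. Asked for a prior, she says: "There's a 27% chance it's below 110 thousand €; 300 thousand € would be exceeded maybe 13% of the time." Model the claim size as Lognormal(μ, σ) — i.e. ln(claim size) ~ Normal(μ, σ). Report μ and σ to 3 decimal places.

If T ~ Lognormal(μ,σ) then ln T ~ Normal(μ,σ), so the p-quantile of ln T is μ + z_p·σ.
ln(110) = 4.7 and ln(300) = 5.704; z_{0.27} = -0.6128, z_{0.87} = 1.126.
σ = (5.704 − 4.7)/(1.126 − (-0.6128)) = 0.577.
μ = 4.7 − (-0.6128)·0.577 = 5.054.

μ ≈ 5.054, σ ≈ 0.577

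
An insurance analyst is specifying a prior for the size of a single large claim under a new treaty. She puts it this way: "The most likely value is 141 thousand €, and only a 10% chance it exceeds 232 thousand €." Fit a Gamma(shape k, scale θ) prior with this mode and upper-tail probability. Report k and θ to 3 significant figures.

k ≈ 8.6, θ ≈ 18.5

Gamma(k,θ) with k>1 has mode (k−1)θ, so θ = 141/(k−1).
Need P(X < 232) = 0.9 with θ tied to k this way. Start at k = 2, θ = 141: P(X<232) ≈ 0.490.
Too low — raise k to concentrate. Iterating converges to k ≈ 8.6.
Then θ = 141/(8.6−1) ≈ 18.5.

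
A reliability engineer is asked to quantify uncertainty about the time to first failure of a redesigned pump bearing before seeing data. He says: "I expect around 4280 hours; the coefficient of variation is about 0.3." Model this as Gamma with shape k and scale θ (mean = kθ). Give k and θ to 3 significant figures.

k ≈ 11.1, θ ≈ 385

For Gamma(k, scale θ): mean = kθ, variance = kθ², so CV = 1/√k.
CV = 0.3, hence k = 1/CV² = 11.1.
Then θ = mean/k = 4280/11.1 = 385.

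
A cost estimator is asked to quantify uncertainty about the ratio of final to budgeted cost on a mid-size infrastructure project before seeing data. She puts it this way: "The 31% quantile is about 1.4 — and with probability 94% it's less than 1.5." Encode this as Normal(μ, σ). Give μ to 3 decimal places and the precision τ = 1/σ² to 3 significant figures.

The p-quantile of Normal(μ,σ) is μ + z_p·σ, with z_{0.31} = -0.4959 and z_{0.94} = 1.555.
Eliminate σ: μ = (z₂·x₁ − z₁·x₂)/(z₂ − z₁) = (1.555·1.4 − (-0.4959)·1.5)/2.051 = 1.424.
Then σ = (x₂ − x₁)/(z₂ − z₁) = (1.5 − 1.4)/2.051 = 0.049.
Precision τ = 1/σ² = 1/0.04877² = 421.

μ = 1.424, τ = 421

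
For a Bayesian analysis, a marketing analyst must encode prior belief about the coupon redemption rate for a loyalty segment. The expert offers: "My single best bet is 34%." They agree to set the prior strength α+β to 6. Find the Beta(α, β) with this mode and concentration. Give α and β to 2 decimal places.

For α,β > 1 the Beta mode is (α−1)/(α+β−2). With α+β = 6, the mode is (α−1)/4.
Set (α−1)/4 = 0.34 → α = 1 + 0.34·4 = 2.36.
β = 6 − α = 3.64.

α = 2.36, β = 3.64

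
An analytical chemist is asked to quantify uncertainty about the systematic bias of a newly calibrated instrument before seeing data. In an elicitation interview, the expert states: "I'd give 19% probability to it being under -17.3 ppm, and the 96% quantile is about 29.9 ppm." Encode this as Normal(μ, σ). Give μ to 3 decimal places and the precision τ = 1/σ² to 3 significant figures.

μ = -1.536, τ = 0.0031

The p-quantile of Normal(μ,σ) is μ + z_p·σ, with z_{0.19} = -0.8779 and z_{0.96} = 1.751.
Eliminate σ: μ = (z₂·x₁ − z₁·x₂)/(z₂ − z₁) = (1.751·-17.3 − (-0.8779)·29.9)/2.629 = -1.536.
Then σ = (x₂ − x₁)/(z₂ − z₁) = (29.9 − -17.3)/2.629 = 17.956.
Precision τ = 1/σ² = 1/17.96² = 0.0031.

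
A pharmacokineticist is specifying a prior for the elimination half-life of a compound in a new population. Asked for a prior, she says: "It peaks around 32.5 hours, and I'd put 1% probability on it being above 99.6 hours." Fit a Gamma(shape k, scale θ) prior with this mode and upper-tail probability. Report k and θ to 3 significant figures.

k ≈ 4.57, θ ≈ 9.1

Gamma(k,θ) with k>1 has mode (k−1)θ, so θ = 32.5/(k−1).
Need P(X < 99.6) = 0.99 with θ tied to k this way. Start at k = 2, θ = 32.5: P(X<99.6) ≈ 0.810.
Too low — raise k to concentrate. Iterating converges to k ≈ 4.57.
Then θ = 32.5/(4.57−1) ≈ 9.1.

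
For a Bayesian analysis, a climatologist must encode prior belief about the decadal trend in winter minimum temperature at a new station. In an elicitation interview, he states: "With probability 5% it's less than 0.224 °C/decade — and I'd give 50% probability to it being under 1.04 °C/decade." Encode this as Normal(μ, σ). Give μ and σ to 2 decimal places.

The p-quantile of Normal(μ,σ) is μ + z_p·σ, with z_{0.05} = -1.645 and z_{0.5} = 0.
Eliminate σ: μ = (z₂·x₁ − z₁·x₂)/(z₂ − z₁) = (0·0.224 − (-1.645)·1.04)/1.645 = 1.04.
Then σ = (x₂ − x₁)/(z₂ − z₁) = (1.04 − 0.224)/1.645 = 0.50.

μ = 1.04, σ = 0.50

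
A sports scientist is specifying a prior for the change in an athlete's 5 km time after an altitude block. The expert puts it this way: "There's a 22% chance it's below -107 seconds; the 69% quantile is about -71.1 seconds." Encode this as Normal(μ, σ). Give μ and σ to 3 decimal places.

For Normal(μ,σ), the p-quantile is μ + z_p·σ. Here z_{0.22} = -0.7722, z_{0.69} = 0.4959.
So -107 = μ − 0.7722σ and -71.1 = μ + 0.4959σ.
Subtracting: σ = (-71.1 − -107)/(0.4959 − (-0.7722)) = 28.311.
Then μ = -107 − (-0.7722)·28.311 = -85.138.

μ = -85.138, σ = 28.311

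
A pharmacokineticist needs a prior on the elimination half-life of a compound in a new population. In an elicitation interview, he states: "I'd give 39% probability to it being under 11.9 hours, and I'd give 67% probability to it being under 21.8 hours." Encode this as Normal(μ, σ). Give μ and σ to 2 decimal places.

The p-quantile of Normal(μ,σ) is μ + z_p·σ, with z_{0.39} = -0.2793 and z_{0.67} = 0.4399.
Eliminate σ: μ = (z₂·x₁ − z₁·x₂)/(z₂ − z₁) = (0.4399·11.9 − (-0.2793)·21.8)/0.7192 = 15.74.
Then σ = (x₂ − x₁)/(z₂ − z₁) = (21.8 − 11.9)/0.7192 = 13.76.

μ = 15.74, σ = 13.76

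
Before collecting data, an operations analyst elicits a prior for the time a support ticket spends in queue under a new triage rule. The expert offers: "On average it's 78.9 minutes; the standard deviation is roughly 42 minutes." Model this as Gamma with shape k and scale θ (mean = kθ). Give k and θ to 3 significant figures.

For Gamma(k, scale θ): mean = kθ, variance = kθ², so CV = 1/√k.
CV = SD/mean = 42/78.9 = 0.5323, hence k = 1/CV² = 3.53.
Then θ = mean/k = 78.9/3.53 = 22.4.

k ≈ 3.53, θ ≈ 22.4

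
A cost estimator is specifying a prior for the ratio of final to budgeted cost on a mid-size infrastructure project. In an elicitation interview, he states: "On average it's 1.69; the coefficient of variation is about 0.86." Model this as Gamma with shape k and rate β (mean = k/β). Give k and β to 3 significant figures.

For Gamma(k, rate β): mean = k/β, variance = k/β², so CV = 1/√k.
CV = 0.86, hence k = 1/CV² = 1.35.
Then β = k/mean = 1.35/1.69 = 0.8.

k ≈ 1.35, β ≈ 0.8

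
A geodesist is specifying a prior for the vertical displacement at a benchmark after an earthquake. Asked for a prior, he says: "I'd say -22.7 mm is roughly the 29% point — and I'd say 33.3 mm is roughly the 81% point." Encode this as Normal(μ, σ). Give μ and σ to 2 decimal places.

μ = -1.05, σ = 39.13

For Normal(μ,σ), the p-quantile is μ + z_p·σ. Here z_{0.29} = -0.5534, z_{0.81} = 0.8779.
So -22.7 = μ − 0.5534σ and 33.3 = μ + 0.8779σ.
Subtracting: σ = (33.3 − -22.7)/(0.8779 − (-0.5534)) = 39.13.
Then μ = -22.7 − (-0.5534)·39.13 = -1.05.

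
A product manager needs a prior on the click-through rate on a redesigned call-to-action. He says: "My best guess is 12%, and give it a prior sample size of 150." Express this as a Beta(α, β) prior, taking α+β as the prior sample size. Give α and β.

Under the effective-sample-size interpretation, Beta(α, β) has prior mean α/(α+β) and prior sample size α+β.
So α+β = 150 and α/(α+β) = 0.12, giving α = 0.12·150 = 18 and β = 150 − 18 = 132.

α = 18, β = 132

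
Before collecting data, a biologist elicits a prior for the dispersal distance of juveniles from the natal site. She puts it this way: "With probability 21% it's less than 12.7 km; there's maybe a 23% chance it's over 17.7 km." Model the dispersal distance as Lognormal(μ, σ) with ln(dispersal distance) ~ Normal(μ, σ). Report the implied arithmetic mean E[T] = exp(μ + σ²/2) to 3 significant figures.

E[T] ≈ 15.5 km

If T ~ Lognormal(μ,σ) then ln T ~ Normal(μ,σ), so the p-quantile of ln T is μ + z_p·σ.
ln(12.7) = 2.542 and ln(17.7) = 2.874; z_{0.21} = -0.8064, z_{0.77} = 0.7388.
σ = (2.874 − 2.542)/(0.7388 − (-0.8064)) = 0.215.
μ = 2.542 − (-0.8064)·0.215 = 2.715.
E[T] = exp(μ + σ²/2) = exp(2.715 + 0.0231) = 15.5 km.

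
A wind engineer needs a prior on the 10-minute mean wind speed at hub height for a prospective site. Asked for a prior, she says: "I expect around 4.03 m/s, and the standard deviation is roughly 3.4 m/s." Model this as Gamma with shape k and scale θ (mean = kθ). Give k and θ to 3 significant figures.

For Gamma(k, scale θ): mean = kθ, variance = kθ², so CV = 1/√k.
CV = SD/mean = 3.4/4.03 = 0.8437, hence k = 1/CV² = 1.4.
Then θ = mean/k = 4.03/1.4 = 2.87.

k ≈ 1.4, θ ≈ 2.87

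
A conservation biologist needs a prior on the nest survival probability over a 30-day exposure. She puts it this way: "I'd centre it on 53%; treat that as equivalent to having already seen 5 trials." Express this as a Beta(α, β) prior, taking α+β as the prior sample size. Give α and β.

α = 2.65, β = 2.35

Under the effective-sample-size interpretation, Beta(α, β) has prior mean α/(α+β) and prior sample size α+β.
So α+β = 5 and α/(α+β) = 0.53, giving α = 0.53·5 = 2.65 and β = 5 − 2.65 = 2.35.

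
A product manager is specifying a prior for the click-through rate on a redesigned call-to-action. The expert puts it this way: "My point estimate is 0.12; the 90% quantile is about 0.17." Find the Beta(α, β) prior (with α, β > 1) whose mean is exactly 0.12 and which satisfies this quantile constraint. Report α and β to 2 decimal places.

With mean 0.12 fixed, write α = 0.12s, β = 0.88s where s = α+β.
Need P(θ < 0.17) = 0.9 under Beta(0.12s, 0.88s). Normal approximation: (q−m)/√(m(1−m)/s) ≈ z_{0.9} = 1.28, so s ≈ 0.12·0.88·(1.28)²/(0.17−0.12)² = 69.4.
At s = 69.4: P(θ<0.17) ≈ 0.894. Adjusting to match 0.9 gives s ≈ 74.03.
So α = 0.12·74.03 ≈ 8.88, β = 0.88·74.03 ≈ 65.14.

α ≈ 8.88, β ≈ 65.14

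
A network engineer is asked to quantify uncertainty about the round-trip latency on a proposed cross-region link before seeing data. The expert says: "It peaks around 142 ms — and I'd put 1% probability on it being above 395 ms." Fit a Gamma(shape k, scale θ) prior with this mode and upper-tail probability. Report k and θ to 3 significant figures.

k ≈ 5.38, θ ≈ 32.4

Gamma(k,θ) with k>1 has mode (k−1)θ, so θ = 142/(k−1).
Need P(X < 395) = 0.99 with θ tied to k this way. Start at k = 2, θ = 142: P(X<395) ≈ 0.766.
Too low — raise k to concentrate. Iterating converges to k ≈ 5.38.
Then θ = 142/(5.38−1) ≈ 32.4.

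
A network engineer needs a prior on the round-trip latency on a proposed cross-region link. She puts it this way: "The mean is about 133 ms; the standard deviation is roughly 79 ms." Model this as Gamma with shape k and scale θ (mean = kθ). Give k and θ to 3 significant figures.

For Gamma(k, scale θ): mean = kθ, variance = kθ², so CV = 1/√k.
CV = SD/mean = 79/133 = 0.594, hence k = 1/CV² = 2.83.
Then θ = mean/k = 133/2.83 = 46.9.

k ≈ 2.83, θ ≈ 46.9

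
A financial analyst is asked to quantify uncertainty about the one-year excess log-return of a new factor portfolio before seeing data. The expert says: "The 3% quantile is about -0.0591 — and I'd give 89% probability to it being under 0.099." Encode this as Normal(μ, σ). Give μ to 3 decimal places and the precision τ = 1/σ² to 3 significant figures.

μ = 0.037, τ = 386

For Normal(μ,σ), the p-quantile is μ + z_p·σ. Here z_{0.03} = -1.881, z_{0.89} = 1.227.
So -0.0591 = μ − 1.881σ and 0.099 = μ + 1.227σ.
Subtracting: σ = (0.099 − -0.0591)/(1.227 − (-1.881)) = 0.051.
Then μ = -0.0591 − (-1.881)·0.051 = 0.037.
Precision τ = 1/σ² = 1/0.05088² = 386.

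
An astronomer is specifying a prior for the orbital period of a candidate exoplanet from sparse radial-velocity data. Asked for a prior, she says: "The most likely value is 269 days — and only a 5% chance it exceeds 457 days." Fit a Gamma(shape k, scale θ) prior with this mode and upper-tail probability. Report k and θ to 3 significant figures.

Gamma(k,θ) with k>1 has mode (k−1)θ, so θ = 269/(k−1).
Need P(X < 457) = 0.95 with θ tied to k this way. Start at k = 2, θ = 269: P(X<457) ≈ 0.506.
Too low — raise k to concentrate. Iterating converges to k ≈ 10.9.
Then θ = 269/(10.9−1) ≈ 27.1.

k ≈ 10.9, θ ≈ 27.1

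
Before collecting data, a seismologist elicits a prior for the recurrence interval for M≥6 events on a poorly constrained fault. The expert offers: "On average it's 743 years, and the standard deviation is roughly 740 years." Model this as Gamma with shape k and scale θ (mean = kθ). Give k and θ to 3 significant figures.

For Gamma(k, scale θ): mean = kθ, variance = kθ², so CV = 1/√k.
CV = SD/mean = 740/743 = 0.996, hence k = 1/CV² = 1.01.
Then θ = mean/k = 743/1.01 = 737.

k ≈ 1.01, θ ≈ 737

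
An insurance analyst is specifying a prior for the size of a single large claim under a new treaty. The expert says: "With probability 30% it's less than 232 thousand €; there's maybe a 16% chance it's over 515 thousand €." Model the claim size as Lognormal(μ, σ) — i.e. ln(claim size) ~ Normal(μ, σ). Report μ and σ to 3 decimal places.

μ ≈ 5.722, σ ≈ 0.525

If T ~ Lognormal(μ,σ) then ln T ~ Normal(μ,σ), so the p-quantile of ln T is μ + z_p·σ.
ln(232) = 5.447 and ln(515) = 6.244; z_{0.3} = -0.5244, z_{0.84} = 0.9945.
σ = (6.244 − 5.447)/(0.9945 − (-0.5244)) = 0.525.
μ = 5.447 − (-0.5244)·0.525 = 5.722.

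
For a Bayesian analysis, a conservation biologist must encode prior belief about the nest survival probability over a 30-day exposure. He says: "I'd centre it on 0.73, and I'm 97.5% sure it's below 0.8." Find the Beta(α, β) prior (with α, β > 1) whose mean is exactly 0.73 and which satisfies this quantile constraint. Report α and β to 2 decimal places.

With mean 0.73 fixed, write α = 0.73s, β = 0.27s where s = α+β.
Need P(θ < 0.8) = 0.975 under Beta(0.73s, 0.27s). Normal approximation: (q−m)/√(m(1−m)/s) ≈ z_{0.975} = 1.96, so s ≈ 0.73·0.27·(1.96)²/(0.8−0.73)² = 154.5.
At s = 154.5: P(θ<0.8) ≈ 0.980. Adjusting to match 0.975 gives s ≈ 140.03.
So α = 0.73·140.03 ≈ 102.22, β = 0.27·140.03 ≈ 37.81.

α ≈ 102.22, β ≈ 37.81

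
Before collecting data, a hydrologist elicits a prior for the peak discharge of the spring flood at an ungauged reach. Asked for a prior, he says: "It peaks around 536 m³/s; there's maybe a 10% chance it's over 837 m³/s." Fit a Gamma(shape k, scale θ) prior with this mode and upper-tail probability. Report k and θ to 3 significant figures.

k ≈ 10.4, θ ≈ 56.9

Gamma(k,θ) with k>1 has mode (k−1)θ, so θ = 536/(k−1).
Need P(X < 837) = 0.9 with θ tied to k this way. Start at k = 2, θ = 536: P(X<837) ≈ 0.463.
Too low — raise k to concentrate. Iterating converges to k ≈ 10.4.
Then θ = 536/(10.4−1) ≈ 56.9.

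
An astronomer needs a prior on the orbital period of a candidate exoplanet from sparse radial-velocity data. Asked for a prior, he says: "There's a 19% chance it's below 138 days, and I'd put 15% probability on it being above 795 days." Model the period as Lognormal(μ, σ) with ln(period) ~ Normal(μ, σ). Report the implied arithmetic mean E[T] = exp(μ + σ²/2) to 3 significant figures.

If T ~ Lognormal(μ,σ) then ln T ~ Normal(μ,σ), so the p-quantile of ln T is μ + z_p·σ.
ln(138) = 4.927 and ln(795) = 6.678; z_{0.19} = -0.8779, z_{0.85} = 1.036.
σ = (6.678 − 4.927)/(1.036 − (-0.8779)) = 0.915.
μ = 4.927 − (-0.8779)·0.915 = 5.730.
E[T] = exp(μ + σ²/2) = exp(5.730 + 0.4184) = 468 days.

E[T] ≈ 468 days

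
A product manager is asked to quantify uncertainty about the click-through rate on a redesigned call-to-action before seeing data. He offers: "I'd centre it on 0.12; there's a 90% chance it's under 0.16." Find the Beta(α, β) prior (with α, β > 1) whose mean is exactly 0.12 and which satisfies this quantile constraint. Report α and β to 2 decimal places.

α ≈ 13.76, β ≈ 100.88

With mean 0.12 fixed, write α = 0.12s, β = 0.88s where s = α+β.
Need P(θ < 0.16) = 0.9 under Beta(0.12s, 0.88s). Normal approximation: (q−m)/√(m(1−m)/s) ≈ z_{0.9} = 1.28, so s ≈ 0.12·0.88·(1.28)²/(0.16−0.12)² = 108.4.
At s = 108.4: P(θ<0.16) ≈ 0.894. Adjusting to match 0.9 gives s ≈ 114.64.
So α = 0.12·114.64 ≈ 13.76, β = 0.88·114.64 ≈ 100.88.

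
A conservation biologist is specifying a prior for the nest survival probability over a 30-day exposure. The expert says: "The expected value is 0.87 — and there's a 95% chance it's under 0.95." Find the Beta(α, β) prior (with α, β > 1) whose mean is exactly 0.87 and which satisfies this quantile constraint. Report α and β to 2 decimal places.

α ≈ 29.26, β ≈ 4.37

With mean 0.87 fixed, write α = 0.87s, β = 0.13s where s = α+β.
Need P(θ < 0.95) = 0.95 under Beta(0.87s, 0.13s). Normal approximation: (q−m)/√(m(1−m)/s) ≈ z_{0.95} = 1.64, so s ≈ 0.87·0.13·(1.64)²/(0.95−0.87)² = 47.8.
At s = 47.8: P(θ<0.95) ≈ 0.978. Adjusting to match 0.95 gives s ≈ 33.63.
So α = 0.87·33.63 ≈ 29.26, β = 0.13·33.63 ≈ 4.37.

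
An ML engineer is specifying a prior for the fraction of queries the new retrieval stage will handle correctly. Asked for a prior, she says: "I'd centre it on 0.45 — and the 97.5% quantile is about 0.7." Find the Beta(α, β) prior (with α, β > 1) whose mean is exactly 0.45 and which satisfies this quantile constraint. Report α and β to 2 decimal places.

With mean 0.45 fixed, write α = 0.45s, β = 0.55s where s = α+β.
Need P(θ < 0.7) = 0.975 under Beta(0.45s, 0.55s). Normal approximation: (q−m)/√(m(1−m)/s) ≈ z_{0.975} = 1.96, so s ≈ 0.45·0.55·(1.96)²/(0.7−0.45)² = 15.2.
At s = 15.2: P(θ<0.7) ≈ 0.978. Adjusting to match 0.975 gives s ≈ 14.50.
So α = 0.45·14.50 ≈ 6.53, β = 0.55·14.50 ≈ 7.98.

α ≈ 6.53, β ≈ 7.98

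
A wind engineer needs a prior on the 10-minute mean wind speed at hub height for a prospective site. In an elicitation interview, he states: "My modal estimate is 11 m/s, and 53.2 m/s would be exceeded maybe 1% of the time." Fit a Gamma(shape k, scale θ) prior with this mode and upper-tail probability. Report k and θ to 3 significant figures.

Gamma(k,θ) with k>1 has mode (k−1)θ, so θ = 11/(k−1).
Need P(X < 53.2) = 0.99 with θ tied to k this way. Start at k = 2, θ = 11: P(X<53.2) ≈ 0.954.
Too low — raise k to concentrate. Iterating converges to k ≈ 2.59.
Then θ = 11/(2.59−1) ≈ 6.9.

k ≈ 2.59, θ ≈ 6.9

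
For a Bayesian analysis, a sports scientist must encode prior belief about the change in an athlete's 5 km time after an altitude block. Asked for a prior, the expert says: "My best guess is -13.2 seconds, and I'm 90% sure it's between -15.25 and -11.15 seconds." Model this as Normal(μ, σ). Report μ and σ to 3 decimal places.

A symmetric 90% interval runs μ ± z·σ with z = 1.645.
Half-width = 2.05, so σ = 2.05/1.645 = 1.246.
μ is the stated best guess, -13.200.

μ = -13.200, σ = 1.246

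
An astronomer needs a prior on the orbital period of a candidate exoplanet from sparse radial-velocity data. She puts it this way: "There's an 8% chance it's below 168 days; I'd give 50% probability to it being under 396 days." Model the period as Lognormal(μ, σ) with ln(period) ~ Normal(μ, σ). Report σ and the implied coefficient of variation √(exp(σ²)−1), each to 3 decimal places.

σ ≈ 0.610, CV ≈ 0.672

If T ~ Lognormal(μ,σ) then ln T ~ Normal(μ,σ), so the p-quantile of ln T is μ + z_p·σ.
ln(168) = 5.124 and ln(396) = 5.981; z_{0.08} = -1.405, z_{0.5} = 0.
σ = (5.981 − 5.124)/(0 − (-1.405)) = 0.610.
μ = 5.124 − (-1.405)·0.610 = 5.981.
CV = √(exp(σ²)−1) = √(exp(0.3724)−1) = 0.672.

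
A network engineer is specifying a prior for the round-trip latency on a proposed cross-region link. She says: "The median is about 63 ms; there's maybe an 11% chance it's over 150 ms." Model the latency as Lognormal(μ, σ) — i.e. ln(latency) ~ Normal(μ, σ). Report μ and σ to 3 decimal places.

If T ~ Lognormal(μ,σ) then ln T ~ Normal(μ,σ), so the p-quantile of ln T is μ + z_p·σ.
ln(63) = 4.143 and ln(150) = 5.011; z_{0.5} = 0, z_{0.89} = 1.227.
σ = (5.011 − 4.143)/(1.227 − (0)) = 0.707.
μ = 4.143 − (0)·0.707 = 4.143.

μ ≈ 4.143, σ ≈ 0.707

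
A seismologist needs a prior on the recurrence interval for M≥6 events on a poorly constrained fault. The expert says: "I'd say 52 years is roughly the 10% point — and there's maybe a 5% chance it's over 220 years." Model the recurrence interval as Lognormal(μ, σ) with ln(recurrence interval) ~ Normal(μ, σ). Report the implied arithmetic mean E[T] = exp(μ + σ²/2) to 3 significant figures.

E[T] ≈ 110 years

If T ~ Lognormal(μ,σ) then ln T ~ Normal(μ,σ), so the p-quantile of ln T is μ + z_p·σ.
ln(52) = 3.951 and ln(220) = 5.394; z_{0.1} = -1.282, z_{0.95} = 1.645.
σ = (5.394 − 3.951)/(1.645 − (-1.282)) = 0.493.
μ = 3.951 − (-1.282)·0.493 = 4.583.
E[T] = exp(μ + σ²/2) = exp(4.583 + 0.1215) = 110 years.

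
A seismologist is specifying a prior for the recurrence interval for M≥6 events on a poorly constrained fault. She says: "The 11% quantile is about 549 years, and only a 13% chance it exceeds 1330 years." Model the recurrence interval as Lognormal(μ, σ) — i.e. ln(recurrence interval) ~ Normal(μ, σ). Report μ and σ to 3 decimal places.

μ ≈ 6.769, σ ≈ 0.376

If T ~ Lognormal(μ,σ) then ln T ~ Normal(μ,σ), so the p-quantile of ln T is μ + z_p·σ.
ln(549) = 6.308 and ln(1330) = 7.193; z_{0.11} = -1.227, z_{0.87} = 1.126.
σ = (7.193 − 6.308)/(1.126 − (-1.227)) = 0.376.
μ = 6.308 − (-1.227)·0.376 = 6.769.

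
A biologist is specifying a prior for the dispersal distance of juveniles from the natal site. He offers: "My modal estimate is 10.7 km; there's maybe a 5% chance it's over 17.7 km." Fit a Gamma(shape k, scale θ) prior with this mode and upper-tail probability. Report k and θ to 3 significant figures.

Gamma(k,θ) with k>1 has mode (k−1)θ, so θ = 10.7/(k−1).
Need P(X < 17.7) = 0.95 with θ tied to k this way. Start at k = 2, θ = 10.7: P(X<17.7) ≈ 0.492.
Too low — raise k to concentrate. Iterating converges to k ≈ 12.
Then θ = 10.7/(12−1) ≈ 0.97.

k ≈ 12, θ ≈ 0.97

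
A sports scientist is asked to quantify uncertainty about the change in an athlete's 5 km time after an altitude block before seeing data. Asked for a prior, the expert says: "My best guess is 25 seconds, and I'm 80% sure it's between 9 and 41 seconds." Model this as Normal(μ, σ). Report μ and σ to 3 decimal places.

μ = 25.000, σ = 12.485

A symmetric 80% interval runs μ ± z·σ with z = 1.282.
Half-width = 16, so σ = 16/1.282 = 12.485.
μ is the stated best guess, 25.000.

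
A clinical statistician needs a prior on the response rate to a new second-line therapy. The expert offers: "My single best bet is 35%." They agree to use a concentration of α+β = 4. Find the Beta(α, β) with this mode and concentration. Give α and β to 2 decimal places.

α = 1.70, β = 2.30

For α,β > 1 the Beta mode is (α−1)/(α+β−2). With α+β = 4, the mode is (α−1)/2.
Set (α−1)/2 = 0.35 → α = 1 + 0.35·2 = 1.70.
β = 4 − α = 2.30.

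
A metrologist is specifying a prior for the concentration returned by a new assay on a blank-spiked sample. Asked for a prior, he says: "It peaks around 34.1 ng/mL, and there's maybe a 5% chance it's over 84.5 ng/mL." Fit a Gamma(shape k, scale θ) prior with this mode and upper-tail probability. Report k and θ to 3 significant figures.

Gamma(k,θ) with k>1 has mode (k−1)θ, so θ = 34.1/(k−1).
Need P(X < 84.5) = 0.95 with θ tied to k this way. Start at k = 2, θ = 34.1: P(X<84.5) ≈ 0.708.
Too low — raise k to concentrate. Iterating converges to k ≈ 4.3.
Then θ = 34.1/(4.3−1) ≈ 10.3.

k ≈ 4.3, θ ≈ 10.3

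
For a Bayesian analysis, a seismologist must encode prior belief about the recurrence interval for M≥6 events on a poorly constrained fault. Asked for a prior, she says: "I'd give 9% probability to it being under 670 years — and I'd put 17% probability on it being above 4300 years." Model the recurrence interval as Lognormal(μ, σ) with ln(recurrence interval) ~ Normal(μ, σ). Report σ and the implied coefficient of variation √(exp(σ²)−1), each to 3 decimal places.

If T ~ Lognormal(μ,σ) then ln T ~ Normal(μ,σ), so the p-quantile of ln T is μ + z_p·σ.
ln(670) = 6.507 and ln(4300) = 8.366; z_{0.09} = -1.341, z_{0.83} = 0.9542.
σ = (8.366 − 6.507)/(0.9542 − (-1.341)) = 0.810.
μ = 6.507 − (-1.341)·0.810 = 7.593.
CV = √(exp(σ²)−1) = √(exp(0.6562)−1) = 0.963.

σ ≈ 0.810, CV ≈ 0.963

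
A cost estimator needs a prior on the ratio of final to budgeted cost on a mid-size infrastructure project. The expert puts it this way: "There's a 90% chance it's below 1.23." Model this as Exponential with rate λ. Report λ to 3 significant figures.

P(T < 1.23) = 1 − e^(−λ·1.23) = 0.9, so λ = −ln(1−0.9)/1.23 = −ln(0.1)/1.23 = 1.87.

λ ≈ 1.87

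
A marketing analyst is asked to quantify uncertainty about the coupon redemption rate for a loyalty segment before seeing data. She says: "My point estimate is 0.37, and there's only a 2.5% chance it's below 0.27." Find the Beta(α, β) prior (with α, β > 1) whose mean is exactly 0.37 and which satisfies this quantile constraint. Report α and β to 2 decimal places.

With mean 0.37 fixed, write α = 0.37s, β = 0.63s where s = α+β.
Need P(θ < 0.27) = 0.025 under Beta(0.37s, 0.63s). Normal approximation: (q−m)/√(m(1−m)/s) ≈ z_{0.025} = -1.96, so s ≈ 0.37·0.63·(-1.96)²/(0.27−0.37)² = 89.5.
At s = 89.5: P(θ<0.27) ≈ 0.021. Adjusting to match 0.025 gives s ≈ 82.96.
So α = 0.37·82.96 ≈ 30.70, β = 0.63·82.96 ≈ 52.27.

α ≈ 30.70, β ≈ 52.27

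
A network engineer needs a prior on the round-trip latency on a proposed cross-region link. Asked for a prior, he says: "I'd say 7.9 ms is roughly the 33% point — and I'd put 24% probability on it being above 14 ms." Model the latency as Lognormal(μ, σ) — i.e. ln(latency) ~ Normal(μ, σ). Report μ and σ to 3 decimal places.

If T ~ Lognormal(μ,σ) then ln T ~ Normal(μ,σ), so the p-quantile of ln T is μ + z_p·σ.
ln(7.9) = 2.067 and ln(14) = 2.639; z_{0.33} = -0.4399, z_{0.76} = 0.7063.
σ = (2.639 − 2.067)/(0.7063 − (-0.4399)) = 0.499.
μ = 2.067 − (-0.4399)·0.499 = 2.286.

μ ≈ 2.286, σ ≈ 0.499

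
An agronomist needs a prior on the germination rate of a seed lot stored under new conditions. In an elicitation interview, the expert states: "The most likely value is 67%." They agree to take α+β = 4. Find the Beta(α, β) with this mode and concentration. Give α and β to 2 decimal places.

For α,β > 1 the Beta mode is (α−1)/(α+β−2). With α+β = 4, the mode is (α−1)/2.
Set (α−1)/2 = 0.67 → α = 1 + 0.67·2 = 2.34.
β = 4 − α = 1.66.

α = 2.34, β = 1.66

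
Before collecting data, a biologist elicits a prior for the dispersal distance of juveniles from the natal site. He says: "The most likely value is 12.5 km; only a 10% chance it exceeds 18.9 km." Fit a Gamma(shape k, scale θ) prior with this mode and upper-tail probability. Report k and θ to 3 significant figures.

Gamma(k,θ) with k>1 has mode (k−1)θ, so θ = 12.5/(k−1).
Need P(X < 18.9) = 0.9 with θ tied to k this way. Start at k = 2, θ = 12.5: P(X<18.9) ≈ 0.446.
Too low — raise k to concentrate. Iterating converges to k ≈ 11.9.
Then θ = 12.5/(11.9−1) ≈ 1.15.

k ≈ 11.9, θ ≈ 1.15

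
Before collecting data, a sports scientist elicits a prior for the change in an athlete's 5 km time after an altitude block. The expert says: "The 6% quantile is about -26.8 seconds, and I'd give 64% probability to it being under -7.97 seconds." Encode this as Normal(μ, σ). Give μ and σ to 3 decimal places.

For Normal(μ,σ), the p-quantile is μ + z_p·σ. Here z_{0.06} = -1.555, z_{0.64} = 0.3585.
So -26.8 = μ − 1.555σ and -7.97 = μ + 0.3585σ.
Subtracting: σ = (-7.97 − -26.8)/(0.3585 − (-1.555)) = 9.842.
Then μ = -26.8 − (-1.555)·9.842 = -11.498.

μ = -11.498, σ = 9.842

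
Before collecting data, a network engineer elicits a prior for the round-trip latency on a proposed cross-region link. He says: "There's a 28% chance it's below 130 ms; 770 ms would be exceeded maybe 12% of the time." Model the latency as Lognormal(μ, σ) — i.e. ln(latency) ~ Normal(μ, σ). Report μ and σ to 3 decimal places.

μ ≈ 5.457, σ ≈ 1.012

If T ~ Lognormal(μ,σ) then ln T ~ Normal(μ,σ), so the p-quantile of ln T is μ + z_p·σ.
ln(130) = 4.868 and ln(770) = 6.646; z_{0.28} = -0.5828, z_{0.88} = 1.175.
σ = (6.646 − 4.868)/(1.175 − (-0.5828)) = 1.012.
μ = 4.868 − (-0.5828)·1.012 = 5.457.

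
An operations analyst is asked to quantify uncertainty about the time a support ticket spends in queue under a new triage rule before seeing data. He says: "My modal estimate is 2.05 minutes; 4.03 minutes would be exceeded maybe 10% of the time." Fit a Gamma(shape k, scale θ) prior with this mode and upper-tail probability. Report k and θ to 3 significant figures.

k ≈ 5.19, θ ≈ 0.489

Gamma(k,θ) with k>1 has mode (k−1)θ, so θ = 2.05/(k−1).
Need P(X < 4.03) = 0.9 with θ tied to k this way. Start at k = 2, θ = 2.05: P(X<4.03) ≈ 0.585.
Too low — raise k to concentrate. Iterating converges to k ≈ 5.19.
Then θ = 2.05/(5.19−1) ≈ 0.489.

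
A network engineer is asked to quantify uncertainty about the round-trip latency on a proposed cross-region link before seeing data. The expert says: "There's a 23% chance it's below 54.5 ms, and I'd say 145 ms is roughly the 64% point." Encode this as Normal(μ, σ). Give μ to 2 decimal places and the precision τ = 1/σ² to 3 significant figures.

μ = 115.44, τ = 0.000147

For Normal(μ,σ), the p-quantile is μ + z_p·σ. Here z_{0.23} = -0.7388, z_{0.64} = 0.3585.
So 54.5 = μ − 0.7388σ and 145 = μ + 0.3585σ.
Subtracting: σ = (145 − 54.5)/(0.3585 − (-0.7388)) = 82.47.
Then μ = 54.5 − (-0.7388)·82.47 = 115.44.
Precision τ = 1/σ² = 1/82.47² = 0.000147.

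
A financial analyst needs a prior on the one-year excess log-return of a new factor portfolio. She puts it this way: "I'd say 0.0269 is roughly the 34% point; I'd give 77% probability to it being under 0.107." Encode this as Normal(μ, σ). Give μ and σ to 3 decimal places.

μ = 0.056, σ = 0.070

For Normal(μ,σ), the p-quantile is μ + z_p·σ. Here z_{0.34} = -0.4125, z_{0.77} = 0.7388.
So 0.0269 = μ − 0.4125σ and 0.107 = μ + 0.7388σ.
Subtracting: σ = (0.107 − 0.0269)/(0.7388 − (-0.4125)) = 0.070.
Then μ = 0.0269 − (-0.4125)·0.070 = 0.056.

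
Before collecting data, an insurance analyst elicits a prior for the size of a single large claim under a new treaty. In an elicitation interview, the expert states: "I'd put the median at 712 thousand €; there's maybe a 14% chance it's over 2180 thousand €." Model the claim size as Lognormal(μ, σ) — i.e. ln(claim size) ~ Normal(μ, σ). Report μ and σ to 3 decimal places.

μ ≈ 6.568, σ ≈ 1.036

If T ~ Lognormal(μ,σ) then ln T ~ Normal(μ,σ), so the p-quantile of ln T is μ + z_p·σ.
ln(712) = 6.568 and ln(2180) = 7.687; z_{0.5} = 0, z_{0.86} = 1.08.
σ = (7.687 − 6.568)/(1.08 − (0)) = 1.036.
μ = 6.568 − (0)·1.036 = 6.568.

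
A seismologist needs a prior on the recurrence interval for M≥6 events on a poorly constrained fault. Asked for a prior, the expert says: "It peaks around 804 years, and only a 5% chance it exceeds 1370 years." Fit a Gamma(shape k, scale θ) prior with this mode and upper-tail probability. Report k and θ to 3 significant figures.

k ≈ 10.8, θ ≈ 81.8

Gamma(k,θ) with k>1 has mode (k−1)θ, so θ = 804/(k−1).
Need P(X < 1370) = 0.95 with θ tied to k this way. Start at k = 2, θ = 804: P(X<1370) ≈ 0.508.
Too low — raise k to concentrate. Iterating converges to k ≈ 10.8.
Then θ = 804/(10.8−1) ≈ 81.8.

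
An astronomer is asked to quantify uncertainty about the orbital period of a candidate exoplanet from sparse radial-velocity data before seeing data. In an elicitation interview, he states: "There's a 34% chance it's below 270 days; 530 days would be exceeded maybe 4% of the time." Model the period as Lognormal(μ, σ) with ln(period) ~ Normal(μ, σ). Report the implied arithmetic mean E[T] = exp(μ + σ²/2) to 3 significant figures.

If T ~ Lognormal(μ,σ) then ln T ~ Normal(μ,σ), so the p-quantile of ln T is μ + z_p·σ.
ln(270) = 5.598 and ln(530) = 6.273; z_{0.34} = -0.4125, z_{0.96} = 1.751.
σ = (6.273 − 5.598)/(1.751 − (-0.4125)) = 0.312.
μ = 5.598 − (-0.4125)·0.312 = 5.727.
E[T] = exp(μ + σ²/2) = exp(5.727 + 0.0486) = 322 days.

E[T] ≈ 322 days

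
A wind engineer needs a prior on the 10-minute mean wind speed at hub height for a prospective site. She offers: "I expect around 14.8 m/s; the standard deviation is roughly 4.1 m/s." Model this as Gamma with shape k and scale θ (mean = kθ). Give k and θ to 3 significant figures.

k ≈ 13, θ ≈ 1.14

For Gamma(k, scale θ): mean = kθ, variance = kθ², so CV = 1/√k.
CV = SD/mean = 4.1/14.8 = 0.277, hence k = 1/CV² = 13.
Then θ = mean/k = 14.8/13 = 1.14.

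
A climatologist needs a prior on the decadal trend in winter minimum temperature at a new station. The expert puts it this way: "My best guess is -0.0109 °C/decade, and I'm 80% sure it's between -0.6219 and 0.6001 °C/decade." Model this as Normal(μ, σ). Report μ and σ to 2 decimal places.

μ = -0.01, σ = 0.48

A symmetric 80% interval runs μ ± z·σ with z = 1.282.
Half-width = 0.611, so σ = 0.611/1.282 = 0.48.
μ is the stated best guess, -0.01.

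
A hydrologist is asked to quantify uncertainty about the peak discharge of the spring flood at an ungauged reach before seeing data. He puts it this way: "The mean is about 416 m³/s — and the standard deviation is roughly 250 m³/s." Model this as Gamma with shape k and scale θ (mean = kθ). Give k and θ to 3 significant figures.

k ≈ 2.77, θ ≈ 150

For Gamma(k, scale θ): mean = kθ, variance = kθ², so CV = 1/√k.
CV = SD/mean = 250/416 = 0.601, hence k = 1/CV² = 2.77.
Then θ = mean/k = 416/2.77 = 150.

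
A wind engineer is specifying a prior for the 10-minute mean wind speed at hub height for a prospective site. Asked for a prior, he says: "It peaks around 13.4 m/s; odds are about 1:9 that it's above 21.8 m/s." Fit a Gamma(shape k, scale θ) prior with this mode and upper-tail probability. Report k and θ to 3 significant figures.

Gamma(k,θ) with k>1 has mode (k−1)θ, so θ = 13.4/(k−1).
Need P(X < 21.8) = 0.9 with θ tied to k this way. Start at k = 2, θ = 13.4: P(X<21.8) ≈ 0.484.
Too low — raise k to concentrate. Iterating converges to k ≈ 8.95.
Then θ = 13.4/(8.95−1) ≈ 1.69.

k ≈ 8.95, θ ≈ 1.69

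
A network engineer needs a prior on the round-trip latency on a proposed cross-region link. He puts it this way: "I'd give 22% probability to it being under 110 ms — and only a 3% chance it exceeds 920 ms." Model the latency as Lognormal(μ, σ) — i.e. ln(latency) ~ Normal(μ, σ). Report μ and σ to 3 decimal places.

μ ≈ 5.319, σ ≈ 0.801

If T ~ Lognormal(μ,σ) then ln T ~ Normal(μ,σ), so the p-quantile of ln T is μ + z_p·σ.
ln(110) = 4.7 and ln(920) = 6.824; z_{0.22} = -0.7722, z_{0.97} = 1.881.
σ = (6.824 − 4.7)/(1.881 − (-0.7722)) = 0.801.
μ = 4.7 − (-0.7722)·0.801 = 5.319.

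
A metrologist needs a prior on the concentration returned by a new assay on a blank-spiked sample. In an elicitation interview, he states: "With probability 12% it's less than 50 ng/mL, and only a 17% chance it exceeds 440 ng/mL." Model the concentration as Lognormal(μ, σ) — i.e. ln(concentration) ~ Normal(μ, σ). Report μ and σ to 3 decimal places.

If T ~ Lognormal(μ,σ) then ln T ~ Normal(μ,σ), so the p-quantile of ln T is μ + z_p·σ.
ln(50) = 3.912 and ln(440) = 6.087; z_{0.12} = -1.175, z_{0.83} = 0.9542.
σ = (6.087 − 3.912)/(0.9542 − (-1.175)) = 1.021.
μ = 3.912 − (-1.175)·1.021 = 5.112.

μ ≈ 5.112, σ ≈ 1.021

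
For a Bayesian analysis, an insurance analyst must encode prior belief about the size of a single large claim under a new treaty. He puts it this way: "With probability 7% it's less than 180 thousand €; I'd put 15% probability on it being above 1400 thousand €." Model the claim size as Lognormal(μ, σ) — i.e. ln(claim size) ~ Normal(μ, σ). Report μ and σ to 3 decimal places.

If T ~ Lognormal(μ,σ) then ln T ~ Normal(μ,σ), so the p-quantile of ln T is μ + z_p·σ.
ln(180) = 5.193 and ln(1400) = 7.244; z_{0.07} = -1.476, z_{0.85} = 1.036.
σ = (7.244 − 5.193)/(1.036 − (-1.476)) = 0.817.
μ = 5.193 − (-1.476)·0.817 = 6.398.

μ ≈ 6.398, σ ≈ 0.817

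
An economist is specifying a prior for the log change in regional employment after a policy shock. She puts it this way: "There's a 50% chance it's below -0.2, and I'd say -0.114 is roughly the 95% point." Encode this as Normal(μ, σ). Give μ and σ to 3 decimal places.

μ = -0.200, σ = 0.052

The p-quantile of Normal(μ,σ) is μ + z_p·σ, with z_{0.5} = 0 and z_{0.95} = 1.645.
Eliminate σ: μ = (z₂·x₁ − z₁·x₂)/(z₂ − z₁) = (1.645·-0.2 − (0)·-0.114)/1.645 = -0.200.
Then σ = (x₂ − x₁)/(z₂ − z₁) = (-0.114 − -0.2)/1.645 = 0.052.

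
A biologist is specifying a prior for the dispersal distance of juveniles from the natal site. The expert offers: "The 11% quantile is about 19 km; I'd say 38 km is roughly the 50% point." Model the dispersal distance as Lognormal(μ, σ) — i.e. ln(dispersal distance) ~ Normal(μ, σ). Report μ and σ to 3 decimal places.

μ ≈ 3.638, σ ≈ 0.565

If T ~ Lognormal(μ,σ) then ln T ~ Normal(μ,σ), so the p-quantile of ln T is μ + z_p·σ.
ln(19) = 2.944 and ln(38) = 3.638; z_{0.11} = -1.227, z_{0.5} = 0.
σ = (3.638 − 2.944)/(0 − (-1.227)) = 0.565.
μ = 2.944 − (-1.227)·0.565 = 3.638.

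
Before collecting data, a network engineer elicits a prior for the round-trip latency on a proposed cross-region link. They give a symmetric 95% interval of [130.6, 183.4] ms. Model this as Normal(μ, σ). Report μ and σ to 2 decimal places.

A symmetric 95% interval runs μ ± z·σ with z = 1.96.
Half-width = 26.4, so σ = 26.4/1.96 = 13.47.
μ is the interval midpoint, 157.00.

μ = 157.00, σ = 13.47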